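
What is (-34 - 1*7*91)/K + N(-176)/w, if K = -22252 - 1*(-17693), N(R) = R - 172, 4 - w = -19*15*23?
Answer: 2814557/29902481 ≈ 0.094125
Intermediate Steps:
w = 6559 (w = 4 - (-19*15)*23 = 4 - (-285)*23 = 4 - 1*(-6555) = 4 + 6555 = 6559)
N(R) = -172 + R
K = -4559 (K = -22252 + 17693 = -4559)
(-34 - 1*7*91)/K + N(-176)/w = (-34 - 1*7*91)/(-4559) + (-172 - 176)/6559 = (-34 - 7*91)*(-1/4559) - 348*1/6559 = (-34 - 637)*(-1/4559) - 348/6559 = -671*(-1/4559) - 348/6559 = 671/4559 - 348/6559 = 2814557/29902481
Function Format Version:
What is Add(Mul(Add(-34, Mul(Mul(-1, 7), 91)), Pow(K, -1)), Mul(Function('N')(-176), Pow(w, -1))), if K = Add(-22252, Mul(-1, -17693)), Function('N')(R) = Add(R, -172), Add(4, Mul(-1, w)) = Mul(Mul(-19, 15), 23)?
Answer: Rational(2814557, 29902481) ≈ 0.094125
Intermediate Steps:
w = 6559 (w = Add(4, Mul(-1, Mul(Mul(-19, 15), 23))) = Add(4, Mul(-1, Mul(-285, 23))) = Add(4, Mul(-1, -6555)) = Add(4, 6555) = 6559)
Function('N')(R) = Add(-172, R)
K = -4559 (K = Add(-22252, 17693) = -4559)
Add(Mul(Add(-34, Mul(Mul(-1, 7), 91)), Pow(K, -1)), Mul(Function('N')(-176), Pow(w, -1))) = Add(Mul(Add(-34, Mul(Mul(-1, 7), 91)), Pow(-4559, -1)), Mul(Add(-172, -176), Pow(6559, -1))) = Add(Mul(Add(-34, Mul(-7, 91)), Rational(-1, 4559)), Mul(-348, Rational(1, 6559))) = Add(Mul(Add(-34, -637), Rational(-1, 4559)), Rational(-348, 6559)) = Add(Mul(-671, Rational(-1, 4559)), Rational(-348, 6559)) = Add(Rational(671, 4559), Rational(-348, 6559)) = Rational(2814557, 29902481)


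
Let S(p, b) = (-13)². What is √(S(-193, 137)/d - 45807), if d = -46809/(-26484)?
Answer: I*√11128600852467/15603 ≈ 213.8*I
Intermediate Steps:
S(p, b) = 169
d = 15603/8828 (d = -46809*(-1/26484) = 15603/8828 ≈ 1.7674)
√(S(-193, 137)/d - 45807) = √(169/(15603/8828) - 45807) = √(169*(8828/15603) - 45807) = √(1491932/15603 - 45807) = √(-713234689/15603) = I*√11128600852467/15603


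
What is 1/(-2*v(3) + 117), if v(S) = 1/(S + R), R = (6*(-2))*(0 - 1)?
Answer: 15/1753 ≈ 0.0085568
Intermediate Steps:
R = 12 (R = -12*(-1) = 12)
v(S) = 1/(12 + S) (v(S) = 1/(S + 12) = 1/(12 + S))
1/(-2*v(3) + 117) = 1/(-2/(12 + 3) + 117) = 1/(-2/15 + 117) = 1/(1753/15) = 15/1753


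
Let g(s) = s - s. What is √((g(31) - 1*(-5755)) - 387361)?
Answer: I*√381606 ≈ 617.74*I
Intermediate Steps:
g(s) = 0
√((g(31) - 1*(-5755)) - 387361) = √((0 - 1*(-5755)) - 387361) = √((0 + 5755) - 387361) = √(5755 - 387361) = √(-381606) = I*√381606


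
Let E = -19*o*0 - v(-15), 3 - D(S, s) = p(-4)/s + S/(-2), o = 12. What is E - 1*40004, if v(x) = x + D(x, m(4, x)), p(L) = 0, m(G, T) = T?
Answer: -79969/2 ≈ -39985.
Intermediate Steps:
D(S, s) = 3 + S/2 (D(S, s) = 3 - (0/s + S/(-2)) = 3 - (0 + S*(-½)) = 3 - (0 - S/2) = 3 - (-1)*S/2 = 3 + S/2)
v(x) = 3 + 3*x/2 (v(x) = x + (3 + x/2) = 3 + 3*x/2)
E = 39/2 (E = -19*12*0 - (3 + (3/2)*(-15)) = -228*0 - (3 - 45/2) = 0 - 1*(-39/2) = 0 + 39/2 = 39/2 ≈ 19.500)
E - 1*40004 = 39/2 - 1*40004 = 39/2 - 40004 = -79969/2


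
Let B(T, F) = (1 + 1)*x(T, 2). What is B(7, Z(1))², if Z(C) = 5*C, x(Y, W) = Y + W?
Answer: 324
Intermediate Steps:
x(Y, W) = W + Y
B(T, F) = 4 + 2*T (B(T, F) = (1 + 1)*(2 + T) = 2*(2 + T) = 4 + 2*T)
B(7, Z(1))² = (4 + 2*7)² = (4 + 14)² = 18² = 324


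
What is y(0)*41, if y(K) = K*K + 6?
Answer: 246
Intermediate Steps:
y(K) = 6 + K**2 (y(K) = K**2 + 6 = 6 + K**2)
y(0)*41 = (6 + 0**2)*41 = (6 + 0)*41 = 6*41 = 246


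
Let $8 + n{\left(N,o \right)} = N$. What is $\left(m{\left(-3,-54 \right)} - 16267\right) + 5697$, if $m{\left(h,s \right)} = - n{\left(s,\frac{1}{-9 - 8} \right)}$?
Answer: $-10508$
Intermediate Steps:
$n{\left(N,o \right)} = -8 + N$
$m{\left(h,s \right)} = 8 - s$ ($m{\left(h,s \right)} = - (-8 + s) = 8 - s$)
$\left(m{\left(-3,-54 \right)} - 16267\right) + 5697 = \left(\left(8 - -54\right) - 16267\right) + 5697 = \left(\left(8 + 54\right) - 16267\right) + 5697 = \left(62 - 16267\right) + 5697 = -16205 + 5697 = -10508$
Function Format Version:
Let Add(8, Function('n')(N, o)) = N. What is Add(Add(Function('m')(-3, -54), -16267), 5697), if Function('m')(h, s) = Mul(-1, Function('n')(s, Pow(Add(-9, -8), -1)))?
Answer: -10508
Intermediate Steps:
Function('n')(N, o) = Add(-8, N)
Function('m')(h, s) = Add(8, Mul(-1, s)) (Function('m')(h, s) = Mul(-1, Add(-8, s)) = Add(8, Mul(-1, s)))
Add(Add(Function('m')(-3, -54), -16267), 5697) = Add(Add(Add(8, Mul(-1, -54)), -16267), 5697) = Add(Add(Add(8, 54), -16267), 5697) = Add(Add(62, -16267), 5697) = Add(-16205, 5697) = -10508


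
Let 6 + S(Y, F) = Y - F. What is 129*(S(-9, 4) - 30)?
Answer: -6321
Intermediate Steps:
S(Y, F) = -6 + Y - F (S(Y, F) = -6 + (Y - F) = -6 + Y - F)
129*(S(-9, 4) - 30) = 129*((-6 - 9 - 1*4) - 30) = 129*((-6 - 9 - 4) - 30) = 129*(-19 - 30) = 129*(-49) = -6321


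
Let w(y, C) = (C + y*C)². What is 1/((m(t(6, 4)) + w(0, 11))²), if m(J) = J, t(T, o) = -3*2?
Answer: 1/13225 ≈ 7.5614e-5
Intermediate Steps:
t(T, o) = -6
w(y, C) = (C + C*y)²
1/((m(t(6, 4)) + w(0, 11))²) = 1/((-6 + 11²*(1 + 0)²)²) = 1/((-6 + 121*1²)²) = 1/((-6 + 121*1)²) = 1/((-6 + 121)²) = 1/(115²) = 1/13225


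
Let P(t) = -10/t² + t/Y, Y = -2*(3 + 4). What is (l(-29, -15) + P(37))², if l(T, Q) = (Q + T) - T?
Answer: 114435388089/367335556 ≈ 311.53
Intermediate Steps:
Y = -14 (Y = -2*7 = -14)
P(t) = -10/t² - t/14 (P(t) = -10/t² + t/(-14) = -10/t² + t*(-1/14) = -10/t² - t/14)
l(T, Q) = Q
(l(-29, -15) + P(37))² = (-15 + (-10/37² - 1/14*37))² = (-15 + (-10*1/1369 - 37/14))² = (-15 + (-10/1369 - 37/14))² = (-15 - 50793/19166)² = (-338283/19166)² = 114435388089/367335556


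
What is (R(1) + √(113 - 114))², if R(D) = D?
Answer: 2*I ≈ 2.0*I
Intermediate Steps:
(R(1) + √(113 - 114))² = (1 + √(113 - 114))² = (1 + √(-1))² = (1 + I)²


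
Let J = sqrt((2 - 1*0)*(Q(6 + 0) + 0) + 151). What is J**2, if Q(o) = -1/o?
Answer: 452/3 ≈ 150.67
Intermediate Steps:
J = 2*sqrt(339)/3 (J = sqrt((2 - 1*0)*(-1/(6 + 0) + 0) + 151) = sqrt((2 + 0)*(-1/6 + 0) + 151) = sqrt(2*(-1*1/6 + 0) + 151) = sqrt(2*(-1/6 + 0) + 151) = sqrt(2*(-1/6) + 151) = sqrt(-1/3 + 151) = sqrt(452/3) = 2*sqrt(339)/3 ≈ 12.275)
J**2 = (2*sqrt(339)/3)**2 = 452/3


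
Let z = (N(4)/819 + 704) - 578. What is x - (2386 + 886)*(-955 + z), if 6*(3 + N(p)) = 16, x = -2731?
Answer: 6657876221/2457 ≈ 2.7098e+6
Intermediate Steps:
N(p) = -⅓ (N(p) = -3 + (⅙)*16 = -3 + 8/3 = -⅓)
z = 309581/2457 (z = (-⅓/819 + 704) - 578 = (-⅓*1/819 + 704) - 578 = (-1/2457 + 704) - 578 = 1729727/2457 - 578 = 309581/2457 ≈ 126.00)
x - (2386 + 886)*(-955 + z) = -2731 - (2386 + 886)*(-955 + 309581/2457) = -2731 - 3272*(-2036854)/2457 = -2731 - 1*(-6664586288/2457) = -2731 + 6664586288/2457 = 6657876221/2457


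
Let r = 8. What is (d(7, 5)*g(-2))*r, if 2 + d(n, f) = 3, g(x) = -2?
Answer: -16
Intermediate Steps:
d(n, f) = 1 (d(n, f) = -2 + 3 = 1)
(d(7, 5)*g(-2))*r = (1*(-2))*8 = -2*8 = -16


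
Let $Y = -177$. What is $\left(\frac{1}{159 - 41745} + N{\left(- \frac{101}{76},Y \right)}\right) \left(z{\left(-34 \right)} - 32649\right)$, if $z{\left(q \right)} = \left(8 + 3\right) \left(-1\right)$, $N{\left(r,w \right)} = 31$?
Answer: $- \frac{21052064450}{20793} \approx -1.0125 \cdot 10^{6}$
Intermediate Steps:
$z{\left(q \right)} = -11$ ($z{\left(q \right)} = 11 \left(-1\right) = -11$)
$\left(\frac{1}{159 - 41745} + N{\left(- \frac{101}{76},Y \right)}\right) \left(z{\left(-34 \right)} - 32649\right) = \left(\frac{1}{159 - 41745} + 31\right) \left(-11 - 32649\right) = \left(\frac{1}{-41586} + 31\right) \left(-32660\right) = \left(- \frac{1}{41586} + 31\right) \left(-32660\right) = \frac{1289165}{41586} \left(-32660\right) = - \frac{21052064450}{20793}$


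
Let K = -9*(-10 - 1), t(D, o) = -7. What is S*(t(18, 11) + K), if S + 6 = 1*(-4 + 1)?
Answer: -828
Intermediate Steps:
S = -9 (S = -6 + 1*(-4 + 1) = -6 + 1*(-3) = -6 - 3 = -9)
K = 99 (K = -9*(-11) = 99)
S*(t(18, 11) + K) = -9*(-7 + 99) = -9*92 = -828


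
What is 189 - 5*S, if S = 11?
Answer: 134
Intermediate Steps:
189 - 5*S = 189 - 5*11 = 189 - 55 = 134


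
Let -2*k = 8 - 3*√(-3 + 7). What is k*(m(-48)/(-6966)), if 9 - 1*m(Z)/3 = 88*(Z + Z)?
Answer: 2819/774 ≈ 3.6421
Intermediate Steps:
m(Z) = 27 - 528*Z (m(Z) = 27 - 264*(Z + Z) = 27 - 264*2*Z = 27 - 528*Z)
k = -1 (k = -(8 - 3*√(-3 + 7))/2 = -(8 - 3*√4)/2 = -(8 - 3*2)/2 = -(8 - 6)/2 = -½*2 = -1)
k*(m(-48)/(-6966)) = -(27 - 528*(-48))/(-6966) = -(27 + 25344)*(-1)/6966 = -25371*(-1)/6966 = -1*(-2819/774) = 2819/774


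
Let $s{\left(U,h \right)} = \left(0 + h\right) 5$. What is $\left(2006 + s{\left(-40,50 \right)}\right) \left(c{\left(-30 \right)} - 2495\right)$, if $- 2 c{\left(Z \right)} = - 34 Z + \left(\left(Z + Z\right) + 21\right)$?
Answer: $-6735288$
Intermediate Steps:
$s{\left(U,h \right)} = 5 h$ ($s{\left(U,h \right)} = h 5 = 5 h$)
$c{\left(Z \right)} = - \frac{21}{2} + 16 Z$ ($c{\left(Z \right)} = - \frac{- 34 Z + \left(\left(Z + Z\right) + 21\right)}{2} = - \frac{- 34 Z + \left(2 Z + 21\right)}{2} = - \frac{- 34 Z + \left(21 + 2 Z\right)}{2} = - \frac{21 - 32 Z}{2} = - \frac{21}{2} + 16 Z$)
$\left(2006 + s{\left(-40,50 \right)}\right) \left(c{\left(-30 \right)} - 2495\right) = \left(2006 + 5 \cdot 50\right) \left(\left(- \frac{21}{2} + 16 \left(-30\right)\right) - 2495\right) = \left(2006 + 250\right) \left(\left(- \frac{21}{2} - 480\right) - 2495\right) = 2256 \left(- \frac{981}{2} - 2495\right) = 2256 \left(- \frac{5971}{2}\right) = -6735288$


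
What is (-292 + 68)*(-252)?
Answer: 56448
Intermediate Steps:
(-292 + 68)*(-252) = -224*(-252) = 56448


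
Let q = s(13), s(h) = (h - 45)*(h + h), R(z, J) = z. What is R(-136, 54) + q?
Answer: -968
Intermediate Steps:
s(h) = 2*h*(-45 + h) (s(h) = (-45 + h)*(2*h) = 2*h*(-45 + h))
q = -832 (q = 2*13*(-45 + 13) = 2*13*(-32) = -832)
R(-136, 54) + q = -136 - 832 = -968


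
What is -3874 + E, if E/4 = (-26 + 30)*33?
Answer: -3346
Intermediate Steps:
E = 528 (E = 4*((-26 + 30)*33) = 4*(4*33) = 4*132 = 528)
-3874 + E = -3874 + 528 = -3346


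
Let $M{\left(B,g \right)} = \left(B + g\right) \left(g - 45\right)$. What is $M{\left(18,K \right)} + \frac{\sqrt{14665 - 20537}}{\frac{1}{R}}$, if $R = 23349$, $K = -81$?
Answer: $7938 + 93396 i \sqrt{367} \approx 7938.0 + 1.7892 \cdot 10^{6} i$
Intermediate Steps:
$M{\left(B,g \right)} = \left(-45 + g\right) \left(B + g\right)$ ($M{\left(B,g \right)} = \left(B + g\right) \left(-45 + g\right) = \left(-45 + g\right) \left(B + g\right)$)
$M{\left(18,K \right)} + \frac{\sqrt{14665 - 20537}}{\frac{1}{R}} = \left(\left(-81\right)^{2} - 810 - -3645 + 18 \left(-81\right)\right) + \frac{\sqrt{14665 - 20537}}{\frac{1}{23349}} = \left(6561 - 810 + 3645 - 1458\right) + \sqrt{-5872} \frac{1}{\frac{1}{23349}} = 7938 + 4 i \sqrt{367} \cdot 23349 = 7938 + 93396 i \sqrt{367}$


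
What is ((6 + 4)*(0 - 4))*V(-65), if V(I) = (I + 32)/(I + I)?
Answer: -132/13 ≈ -10.154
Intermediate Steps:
V(I) = (32 + I)/(2*I) (V(I) = (32 + I)/((2*I)) = (32 + I)*(1/(2*I)) = (32 + I)/(2*I))
((6 + 4)*(0 - 4))*V(-65) = ((6 + 4)*(0 - 4))*((½)*(32 - 65)/(-65)) = (10*(-4))*((½)*(-1/65)*(-33)) = -40*33/130 = -132/13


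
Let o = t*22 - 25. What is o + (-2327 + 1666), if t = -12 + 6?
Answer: -818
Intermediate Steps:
t = -6
o = -157 (o = -6*22 - 25 = -132 - 25 = -157)
o + (-2327 + 1666) = -157 + (-2327 + 1666) = -157 - 661 = -818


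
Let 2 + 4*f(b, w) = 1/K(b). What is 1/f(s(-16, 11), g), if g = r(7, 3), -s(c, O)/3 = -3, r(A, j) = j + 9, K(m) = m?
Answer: -36/17 ≈ -2.1176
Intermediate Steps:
r(A, j) = 9 + j
s(c, O) = 9 (s(c, O) = -3*(-3) = 9)
g = 12 (g = 9 + 3 = 12)
f(b, w) = -½ + 1/(4*b)
1/f(s(-16, 11), g) = 1/((¼)*(1 - 2*9)/9) = 1/((¼)*(⅑)*(1 - 18)) = 1/((¼)*(⅑)*(-17)) = 1/(-17/36) = -36/17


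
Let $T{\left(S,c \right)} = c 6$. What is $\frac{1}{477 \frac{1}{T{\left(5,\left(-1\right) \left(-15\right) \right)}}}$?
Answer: $\frac{10}{53} \approx 0.18868$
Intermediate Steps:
$T{\left(S,c \right)} = 6 c$
$\frac{1}{477 \frac{1}{T{\left(5,\left(-1\right) \left(-15\right) \right)}}} = \frac{1}{477 \frac{1}{6 \left(\left(-1\right) \left(-15\right)\right)}} = \frac{1}{477 \frac{1}{6 \cdot 15}} = \frac{1}{477 \cdot \frac{1}{90}} = \frac{1}{\frac{53}{10}} = \frac{10}{53}$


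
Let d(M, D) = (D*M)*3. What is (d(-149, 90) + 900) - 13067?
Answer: -52397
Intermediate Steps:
d(M, D) = 3*D*M
(d(-149, 90) + 900) - 13067 = (3*90*(-149) + 900) - 13067 = (-40230 + 900) - 13067 = -39330 - 13067 = -52397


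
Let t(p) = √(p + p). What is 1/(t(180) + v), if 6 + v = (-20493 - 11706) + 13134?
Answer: -2119/40411409 - 2*√10/121234227 ≈ -5.2488e-5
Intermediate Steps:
t(p) = √2*√p (t(p) = √(2*p) = √2*√p)
v = -19071 (v = -6 + ((-20493 - 11706) + 13134) = -6 + (-32199 + 13134) = -6 - 19065 = -19071)
1/(t(180) + v) = 1/(√2*√180 - 19071) = 1/(√2*(6*√5) - 19071) = 1/(6*√10 - 19071) = 1/(-19071 + 6*√10)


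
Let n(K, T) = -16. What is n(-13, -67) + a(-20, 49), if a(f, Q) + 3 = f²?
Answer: 381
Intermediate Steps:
a(f, Q) = -3 + f²
n(-13, -67) + a(-20, 49) = -16 + (-3 + (-20)²) = -16 + (-3 + 400) = -16 + 397 = 381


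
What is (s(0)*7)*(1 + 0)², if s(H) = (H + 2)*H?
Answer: 0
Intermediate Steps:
s(H) = H*(2 + H) (s(H) = (2 + H)*H = H*(2 + H))
(s(0)*7)*(1 + 0)² = ((0*(2 + 0))*7)*(1 + 0)² = ((0*2)*7)*1² = (0*7)*1 = 0*1 = 0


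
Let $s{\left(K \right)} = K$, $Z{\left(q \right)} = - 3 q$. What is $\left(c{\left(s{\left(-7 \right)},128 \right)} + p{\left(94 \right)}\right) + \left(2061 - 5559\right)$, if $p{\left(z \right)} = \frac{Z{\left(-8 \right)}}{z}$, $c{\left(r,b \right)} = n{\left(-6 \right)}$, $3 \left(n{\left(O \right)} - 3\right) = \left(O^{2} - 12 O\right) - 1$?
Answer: $- \frac{487730}{141} \approx -3459.1$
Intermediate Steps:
$n{\left(O \right)} = \frac{8}{3} - 4 O + \frac{O^{2}}{3}$ ($n{\left(O \right)} = 3 + \frac{\left(O^{2} - 12 O\right) - 1}{3} = 3 + \frac{-1 + O^{2} - 12 O}{3} = 3 - \left(\frac{1}{3} + 4 O - \frac{O^{2}}{3}\right) = \frac{8}{3} - 4 O + \frac{O^{2}}{3}$)
$c{\left(r,b \right)} = \frac{116}{3}$ ($c{\left(r,b \right)} = \frac{8}{3} - -24 + \frac{\left(-6\right)^{2}}{3} = \frac{8}{3} + 24 + \frac{1}{3} \cdot 36 = \frac{8}{3} + 24 + 12 = \frac{116}{3}$)
$p{\left(z \right)} = \frac{24}{z}$ ($p{\left(z \right)} = \frac{\left(-3\right) \left(-8\right)}{z} = \frac{24}{z}$)
$\left(c{\left(s{\left(-7 \right)},128 \right)} + p{\left(94 \right)}\right) + \left(2061 - 5559\right) = \left(\frac{116}{3} + \frac{24}{94}\right) + \left(2061 - 5559\right) = \left(\frac{116}{3} + 24 \cdot \frac{1}{94}\right) - 3498 = \left(\frac{116}{3} + \frac{12}{47}\right) - 3498 = \frac{5488}{141} - 3498 = - \frac{487730}{141}$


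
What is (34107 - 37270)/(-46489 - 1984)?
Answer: 3163/48473 ≈ 0.065253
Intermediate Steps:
(34107 - 37270)/(-46489 - 1984) = -3163/(-48473) = -3163*(-1/48473) = 3163/48473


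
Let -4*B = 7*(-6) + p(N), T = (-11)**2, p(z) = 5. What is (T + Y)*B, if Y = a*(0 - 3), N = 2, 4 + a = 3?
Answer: 1147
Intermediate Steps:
a = -1 (a = -4 + 3 = -1)
Y = 3 (Y = -(0 - 3) = -1*(-3) = 3)
T = 121
B = 37/4 (B = -(7*(-6) + 5)/4 = -(-42 + 5)/4 = -1/4*(-37) = 37/4 ≈ 9.2500)
(T + Y)*B = (121 + 3)*(37/4) = 124*(37/4) = 1147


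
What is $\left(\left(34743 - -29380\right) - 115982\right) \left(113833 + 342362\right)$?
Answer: $-23657816505$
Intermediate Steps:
$\left(\left(34743 - -29380\right) - 115982\right) \left(113833 + 342362\right) = \left(\left(34743 + 29380\right) - 115982\right) 456195 = \left(64123 - 115982\right) 456195 = \left(-51859\right) 456195 = -23657816505$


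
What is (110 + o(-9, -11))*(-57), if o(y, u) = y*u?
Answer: -11913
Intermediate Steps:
o(y, u) = u*y
(110 + o(-9, -11))*(-57) = (110 - 11*(-9))*(-57) = (110 + 99)*(-57) = 209*(-57) = -11913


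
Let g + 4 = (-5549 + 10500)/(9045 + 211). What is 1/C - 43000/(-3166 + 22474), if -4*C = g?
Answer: -55356634/51605457 ≈ -1.0727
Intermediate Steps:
g = -32073/9256 (g = -4 + (-5549 + 10500)/(9045 + 211) = -4 + 4951/9256 = -32073/9256 ≈ -3.4651)
C = 32073/37024 (C = -¼*(-32073/9256) = 32073/37024 ≈ 0.86628)
1/C - 43000/(-3166 + 22474) = 1/(32073/37024) - 43000/(-3166 + 22474) = 37024/32073 - 43000/19308 = 37024/32073 - 1*10750/4827 = 37024/32073 - 10750/4827 = -55356634/51605457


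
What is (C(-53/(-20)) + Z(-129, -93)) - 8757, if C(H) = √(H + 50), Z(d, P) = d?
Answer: -8886 + 9*√65/10 ≈ -8878.8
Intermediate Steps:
C(H) = √(50 + H)
(C(-53/(-20)) + Z(-129, -93)) - 8757 = (√(50 - 53/(-20)) - 129) - 8757 = (√(50 - 53*(-1/20)) - 129) - 8757 = (√(50 + 53/20) - 129) - 8757 = (√(1053/20) - 129) - 8757 = (9*√65/10 - 129) - 8757 = (-129 + 9*√65/10) - 8757 = -8886 + 9*√65/10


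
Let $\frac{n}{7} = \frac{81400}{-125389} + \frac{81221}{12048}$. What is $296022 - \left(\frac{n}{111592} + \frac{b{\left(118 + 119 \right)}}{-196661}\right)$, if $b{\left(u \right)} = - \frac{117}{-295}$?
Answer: $\frac{263195840131573374889483153}{889109054291780350080} \approx 2.9602 \cdot 10^{5}$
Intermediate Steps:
$b{\left(u \right)} = \frac{117}{295}$ ($b{\left(u \right)} = \left(-117\right) \left(- \frac{1}{295}\right) = \frac{117}{295}$)
$n = \frac{5856780853}{137335152}$ ($n = 7 \left(\frac{81400}{-125389} + \frac{81221}{12048}\right) = 7 \left(81400 \left(- \frac{1}{125389}\right) + 81221 \cdot \frac{1}{12048}\right) = 7 \left(- \frac{7400}{11399} + \frac{81221}{12048}\right) = 7 \cdot \frac{836682979}{137335152} = \frac{5856780853}{137335152} \approx 42.646$)
$296022 - \left(\frac{n}{111592} + \frac{b{\left(118 + 119 \right)}}{-196661}\right) = 296022 - \left(\frac{5856780853}{137335152 \cdot 111592} + \frac{117}{295 \left(-196661\right)}\right) = 296022 - \left(\frac{5856780853}{137335152} \cdot \frac{1}{111592} + \frac{117}{295} \left(- \frac{1}{196661}\right)\right) = 296022 - \left(\frac{5856780853}{15325504281984} - \frac{117}{58014995}\right) = 296022 - \frac{337988027901898607}{889109054291780350080} = \frac{263195840131573374889483153}{889109054291780350080}$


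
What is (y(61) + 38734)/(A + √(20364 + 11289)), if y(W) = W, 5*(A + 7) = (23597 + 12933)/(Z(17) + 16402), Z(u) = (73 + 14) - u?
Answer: 17253523964380/2144160781487 + 7894591938960*√3517/2144160781487 ≈ 226.40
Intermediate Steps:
Z(u) = 87 - u
A = -53999/8236 (A = -7 + ((23597 + 12933)/((87 - 1*17) + 16402))/5 = -7 + (36530/((87 - 17) + 16402))/5 = -7 + (36530/(70 + 16402))/5 = -7 + (36530/16472)/5 = -7 + (36530*(1/16472))/5 = -7 + (⅕)*(18265/8236) = -7 + 3653/8236 = -53999/8236 ≈ -6.5565)
(y(61) + 38734)/(A + √(20364 + 11289)) = (61 + 38734)/(-53999/8236 + √(20364 + 11289)) = 38795/(-53999/8236 + √31653) = 38795/(-53999/8236 + 3*√3517)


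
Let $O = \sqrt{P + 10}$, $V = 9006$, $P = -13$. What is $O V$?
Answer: $9006 i \sqrt{3} \approx 15599.0 i$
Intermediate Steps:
$O = i \sqrt{3}$ ($O = \sqrt{-13 + 10} = \sqrt{-3} = i \sqrt{3} \approx 1.732 i$)
$O V = i \sqrt{3} \cdot 9006 = 9006 i \sqrt{3}$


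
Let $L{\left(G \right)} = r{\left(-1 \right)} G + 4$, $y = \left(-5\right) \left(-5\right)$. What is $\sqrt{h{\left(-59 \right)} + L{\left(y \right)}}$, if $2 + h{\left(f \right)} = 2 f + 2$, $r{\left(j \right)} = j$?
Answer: $i \sqrt{139} \approx 11.79 i$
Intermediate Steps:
$y = 25$
$h{\left(f \right)} = 2 f$ ($h{\left(f \right)} = -2 + \left(2 f + 2\right) = -2 + \left(2 + 2 f\right) = 2 f$)
$L{\left(G \right)} = 4 - G$ ($L{\left(G \right)} = - G + 4 = 4 - G$)
$\sqrt{h{\left(-59 \right)} + L{\left(y \right)}} = \sqrt{2 \left(-59\right) + \left(4 - 25\right)} = \sqrt{-118 + \left(4 - 25\right)} = \sqrt{-118 - 21} = \sqrt{-139} = i \sqrt{139}$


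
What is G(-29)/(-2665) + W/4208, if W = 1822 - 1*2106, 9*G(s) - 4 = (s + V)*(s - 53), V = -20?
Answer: -5934079/25232220 ≈ -0.23518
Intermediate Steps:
G(s) = 4/9 + (-53 + s)*(-20 + s)/9 (G(s) = 4/9 + ((s - 20)*(s - 53))/9 = 4/9 + ((-20 + s)*(-53 + s))/9 = 4/9 + ((-53 + s)*(-20 + s))/9 = 4/9 + (-53 + s)*(-20 + s)/9)
W = -284 (W = 1822 - 2106 = -284)
G(-29)/(-2665) + W/4208 = (1064/9 - 73/9*(-29) + (⅑)*(-29)²)/(-2665) - 284/4208 = (1064/9 + 2117/9 + (⅑)*841)*(-1/2665) - 284*1/4208 = (1064/9 + 2117/9 + 841/9)*(-1/2665) - 71/1052 = (4022/9)*(-1/2665) - 71/1052 = -4022/23985 - 71/1052 = -5934079/25232220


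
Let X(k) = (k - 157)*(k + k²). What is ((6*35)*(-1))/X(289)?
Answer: -7/368764 ≈ -1.8982e-5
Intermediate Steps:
X(k) = (-157 + k)*(k + k²)
((6*35)*(-1))/X(289) = ((6*35)*(-1))/((289*(-157 + 289² - 156*289))) = (210*(-1))/((289*(-157 + 83521 - 45084))) = -210/(289*38280) = -210/11062920 = -210*1/11062920 = -7/368764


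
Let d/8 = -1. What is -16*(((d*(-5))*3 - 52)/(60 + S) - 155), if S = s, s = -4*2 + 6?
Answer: 71376/29 ≈ 2461.2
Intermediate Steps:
d = -8 (d = 8*(-1) = -8)
s = -2 (s = -8 + 6 = -2)
S = -2
-16*(((d*(-5))*3 - 52)/(60 + S) - 155) = -16*((-8*(-5)*3 - 52)/(60 - 2) - 155) = -16*((40*3 - 52)/58 - 155) = -16*((120 - 52)*(1/58) - 155) = -16*(68*(1/58) - 155) = -16*(34/29 - 155) = -16*(-4461/29) = 71376/29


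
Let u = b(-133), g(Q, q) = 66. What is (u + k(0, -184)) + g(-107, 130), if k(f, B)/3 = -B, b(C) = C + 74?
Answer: 559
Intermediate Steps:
b(C) = 74 + C
k(f, B) = -3*B (k(f, B) = 3*(-B) = -3*B)
u = -59 (u = 74 - 133 = -59)
(u + k(0, -184)) + g(-107, 130) = (-59 - 3*(-184)) + 66 = (-59 + 552) + 66 = 493 + 66 = 559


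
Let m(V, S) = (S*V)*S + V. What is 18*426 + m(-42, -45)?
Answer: -77424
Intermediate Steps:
m(V, S) = V + V*S**2 (m(V, S) = V*S**2 + V = V + V*S**2)
18*426 + m(-42, -45) = 18*426 - 42*(1 + (-45)**2) = 7668 - 42*(1 + 2025) = 7668 - 42*2026 = 7668 - 85092 = -77424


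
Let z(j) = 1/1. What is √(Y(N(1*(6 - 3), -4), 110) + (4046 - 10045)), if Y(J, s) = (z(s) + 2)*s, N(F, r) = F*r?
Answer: I*√5669 ≈ 75.293*I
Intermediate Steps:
z(j) = 1
Y(J, s) = 3*s (Y(J, s) = (1 + 2)*s = 3*s)
√(Y(N(1*(6 - 3), -4), 110) + (4046 - 10045)) = √(3*110 + (4046 - 10045)) = √(330 - 5999) = √(-5669) = I*√5669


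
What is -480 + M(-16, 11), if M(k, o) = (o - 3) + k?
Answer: -488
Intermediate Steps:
M(k, o) = -3 + k + o (M(k, o) = (-3 + o) + k = -3 + k + o)
-480 + M(-16, 11) = -480 + (-3 - 16 + 11) = -480 - 8 = -488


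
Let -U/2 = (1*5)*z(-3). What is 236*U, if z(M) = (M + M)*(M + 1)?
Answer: -28320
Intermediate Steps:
z(M) = 2*M*(1 + M) (z(M) = (2*M)*(1 + M) = 2*M*(1 + M))
U = -120 (U = -2*1*5*2*(-3)*(1 - 3) = -10*2*(-3)*(-2) = -10*12 = -2*60 = -120)
236*U = 236*(-120) = -28320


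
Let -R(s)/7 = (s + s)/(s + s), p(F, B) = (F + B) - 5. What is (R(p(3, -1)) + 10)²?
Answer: 9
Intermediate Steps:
p(F, B) = -5 + B + F (p(F, B) = (B + F) - 5 = -5 + B + F)
R(s) = -7 (R(s) = -7*(s + s)/(s + s) = -7*2*s/(2*s) = -7*2*s*1/(2*s) = -7*1 = -7)
(R(p(3, -1)) + 10)² = (-7 + 10)² = 3² = 9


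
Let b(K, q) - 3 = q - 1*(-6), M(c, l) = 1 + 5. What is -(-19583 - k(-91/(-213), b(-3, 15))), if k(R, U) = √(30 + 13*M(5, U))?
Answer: 19583 + 6*√3 ≈ 19593.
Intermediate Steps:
M(c, l) = 6
b(K, q) = 9 + q (b(K, q) = 3 + (q - 1*(-6)) = 3 + (q + 6) = 3 + (6 + q) = 9 + q)
k(R, U) = 6*√3 (k(R, U) = √(30 + 13*6) = √(30 + 78) = √108 = 6*√3)
-(-19583 - k(-91/(-213), b(-3, 15))) = -(-19583 - 6*√3) = 19583 + 6*√3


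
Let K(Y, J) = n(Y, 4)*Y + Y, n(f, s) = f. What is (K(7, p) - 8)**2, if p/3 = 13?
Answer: 2304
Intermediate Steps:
p = 39 (p = 3*13 = 39)
K(Y, J) = Y + Y**2 (K(Y, J) = Y*Y + Y = Y**2 + Y = Y + Y**2)
(K(7, p) - 8)**2 = (7*(1 + 7) - 8)**2 = (7*8 - 8)**2 = (56 - 8)**2 = 48**2 = 2304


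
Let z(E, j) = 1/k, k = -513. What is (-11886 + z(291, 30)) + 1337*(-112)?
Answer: -82916191/513 ≈ -1.6163e+5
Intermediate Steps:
z(E, j) = -1/513 (z(E, j) = 1/(-513) = -1/513)
(-11886 + z(291, 30)) + 1337*(-112) = (-11886 - 1/513) + 1337*(-112) = -6097519/513 - 149744 = -82916191/513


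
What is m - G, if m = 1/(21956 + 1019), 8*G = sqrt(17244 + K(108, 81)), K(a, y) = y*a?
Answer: 1/22975 - 57*sqrt(2)/4 ≈ -20.152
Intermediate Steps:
K(a, y) = a*y
G = 57*sqrt(2)/4 (G = sqrt(17244 + 108*81)/8 = sqrt(17244 + 8748)/8 = sqrt(25992)/8 = (114*sqrt(2))/8 = 57*sqrt(2)/4 ≈ 20.153)
m = 1/22975 ≈ 4.3526e-5
m - G = 1/22975 - 57*sqrt(2)/4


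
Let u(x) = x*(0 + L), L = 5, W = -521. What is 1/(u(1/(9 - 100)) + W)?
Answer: -91/47416 ≈ -0.0019192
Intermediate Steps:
u(x) = 5*x (u(x) = x*(0 + 5) = x*5 = 5*x)
1/(u(1/(9 - 100)) + W) = 1/(5/(9 - 100) - 521) = 1/(5/(-91) - 521) = 1/(5*(-1/91) - 521) = 1/(-5/91 - 521) = 1/(-47416/91) = -91/47416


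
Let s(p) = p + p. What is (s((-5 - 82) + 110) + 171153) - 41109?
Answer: 130090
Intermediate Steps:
s(p) = 2*p
(s((-5 - 82) + 110) + 171153) - 41109 = (2*((-5 - 82) + 110) + 171153) - 41109 = (2*(-87 + 110) + 171153) - 41109 = (2*23 + 171153) - 41109 = (46 + 171153) - 41109 = 171199 - 41109 = 130090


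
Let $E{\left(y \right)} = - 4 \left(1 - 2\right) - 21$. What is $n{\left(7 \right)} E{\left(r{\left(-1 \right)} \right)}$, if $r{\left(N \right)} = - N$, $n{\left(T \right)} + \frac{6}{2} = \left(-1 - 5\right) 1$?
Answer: $153$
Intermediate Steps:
$n{\left(T \right)} = -9$ ($n{\left(T \right)} = -3 + \left(-1 - 5\right) 1 = -3 - 6 = -9$)
$E{\left(y \right)} = -17$ ($E{\left(y \right)} = \left(-4\right) \left(-1\right) - 21 = 4 - 21 = -17$)
$n{\left(7 \right)} E{\left(r{\left(-1 \right)} \right)} = \left(-9\right) \left(-17\right) = 153$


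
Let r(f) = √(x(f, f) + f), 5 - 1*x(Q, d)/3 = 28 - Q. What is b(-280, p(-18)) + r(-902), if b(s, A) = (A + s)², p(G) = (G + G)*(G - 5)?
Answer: 300304 + I*√3677 ≈ 3.003e+5 + 60.638*I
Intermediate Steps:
x(Q, d) = -69 + 3*Q (x(Q, d) = 15 - 3*(28 - Q) = 15 + (-84 + 3*Q) = -69 + 3*Q)
r(f) = √(-69 + 4*f) (r(f) = √((-69 + 3*f) + f) = √(-69 + 4*f))
p(G) = 2*G*(-5 + G) (p(G) = (2*G)*(-5 + G) = 2*G*(-5 + G))
b(-280, p(-18)) + r(-902) = (2*(-18)*(-5 - 18) - 280)² + √(-69 + 4*(-902)) = (2*(-18)*(-23) - 280)² + √(-69 - 3608) = (828 - 280)² + √(-3677) = 548² + I*√3677 = 300304 + I*√3677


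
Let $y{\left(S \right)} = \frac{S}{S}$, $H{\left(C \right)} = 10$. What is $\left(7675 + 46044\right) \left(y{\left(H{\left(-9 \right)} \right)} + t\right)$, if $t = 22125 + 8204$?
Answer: $1629297270$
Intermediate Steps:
$t = 30329$
$y{\left(S \right)} = 1$
$\left(7675 + 46044\right) \left(y{\left(H{\left(-9 \right)} \right)} + t\right) = \left(7675 + 46044\right) \left(1 + 30329\right) = 53719 \cdot 30330 = 1629297270$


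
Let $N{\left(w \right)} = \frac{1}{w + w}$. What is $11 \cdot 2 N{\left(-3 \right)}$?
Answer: $- \frac{11}{3} \approx -3.6667$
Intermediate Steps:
$N{\left(w \right)} = \frac{1}{2 w}$
$11 \cdot 2 N{\left(-3 \right)} = 11 \cdot 2 \frac{1}{2 \left(-3\right)} = 22 \cdot \frac{1}{2} \left(- \frac{1}{3}\right) = 22 \left(- \frac{1}{6}\right) = - \frac{11}{3}$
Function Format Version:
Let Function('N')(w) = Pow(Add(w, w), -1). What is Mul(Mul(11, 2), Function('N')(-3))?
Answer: Rational(-11, 3) ≈ -3.6667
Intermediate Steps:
Function('N')(w) = Mul(Rational(1, 2), Pow(w, -1)) (Function('N')(w) = Pow(Mul(2, w), -1) = Mul(Rational(1, 2), Pow(w, -1)))
Mul(Mul(11, 2), Function('N')(-3)) = Mul(Mul(11, 2), Mul(Rational(1, 2), Pow(-3, -1))) = Mul(22, Mul(Rational(1, 2), Rational(-1, 3))) = Mul(22, Rational(-1, 6)) = Rational(-11, 3)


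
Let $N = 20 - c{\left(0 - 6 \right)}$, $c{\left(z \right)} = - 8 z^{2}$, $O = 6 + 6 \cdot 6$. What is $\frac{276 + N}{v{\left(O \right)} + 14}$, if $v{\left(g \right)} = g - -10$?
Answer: $\frac{292}{33} \approx 8.8485$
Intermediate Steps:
$O = 42$ ($O = 6 + 36 = 42$)
$v{\left(g \right)} = 10 + g$ ($v{\left(g \right)} = g + 10 = 10 + g$)
$N = 308$ ($N = 20 - - 8 \left(0 - 6\right)^{2} = 20 - - 8 \left(-6\right)^{2} = 20 - \left(-8\right) 36 = 20 - -288 = 20 + 288 = 308$)
$\frac{276 + N}{v{\left(O \right)} + 14} = \frac{276 + 308}{\left(10 + 42\right) + 14} = \frac{584}{52 + 14} = \frac{584}{66} = 584 \cdot \frac{1}{66} = \frac{292}{33}$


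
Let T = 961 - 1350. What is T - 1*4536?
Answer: -4925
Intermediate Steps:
T = -389
T - 1*4536 = -389 - 1*4536 = -389 - 4536 = -4925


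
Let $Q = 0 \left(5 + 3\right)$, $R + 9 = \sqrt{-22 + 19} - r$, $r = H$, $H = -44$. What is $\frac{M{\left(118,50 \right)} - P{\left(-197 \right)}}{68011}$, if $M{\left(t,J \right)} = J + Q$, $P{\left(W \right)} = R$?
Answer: $\frac{15}{68011} - \frac{i \sqrt{3}}{68011} \approx 0.00022055 - 2.5467 \cdot 10^{-5} i$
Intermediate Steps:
$r = -44$
$R = 35 + i \sqrt{3}$ ($R = -9 + \left(\sqrt{-22 + 19} - -44\right) = -9 + \left(\sqrt{-3} + 44\right) = -9 + \left(i \sqrt{3} + 44\right) = -9 + \left(44 + i \sqrt{3}\right) = 35 + i \sqrt{3} \approx 35.0 + 1.732 i$)
$Q = 0$ ($Q = 0 \cdot 8 = 0$)
$P{\left(W \right)} = 35 + i \sqrt{3}$
$M{\left(t,J \right)} = J$ ($M{\left(t,J \right)} = J + 0 = J$)
$\frac{M{\left(118,50 \right)} - P{\left(-197 \right)}}{68011} = \frac{50 - \left(35 + i \sqrt{3}\right)}{68011} = \left(50 - \left(35 + i \sqrt{3}\right)\right) \frac{1}{68011} = \left(15 - i \sqrt{3}\right) \frac{1}{68011} = \frac{15}{68011} - \frac{i \sqrt{3}}{68011}$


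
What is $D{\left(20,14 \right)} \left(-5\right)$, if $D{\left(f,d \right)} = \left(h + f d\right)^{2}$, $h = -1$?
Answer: $-389205$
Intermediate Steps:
$D{\left(f,d \right)} = \left(-1 + d f\right)^{2}$ ($D{\left(f,d \right)} = \left(-1 + f d\right)^{2} = \left(-1 + d f\right)^{2}$)
$D{\left(20,14 \right)} \left(-5\right) = \left(-1 + 14 \cdot 20\right)^{2} \left(-5\right) = \left(-1 + 280\right)^{2} \left(-5\right) = 279^{2} \left(-5\right) = 77841 \left(-5\right) = -389205$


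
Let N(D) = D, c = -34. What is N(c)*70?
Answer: -2380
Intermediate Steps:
N(c)*70 = -34*70 = -2380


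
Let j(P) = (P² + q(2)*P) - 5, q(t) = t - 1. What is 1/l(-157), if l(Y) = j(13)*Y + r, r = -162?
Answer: -1/27951 ≈ -3.5777e-5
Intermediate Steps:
q(t) = -1 + t
j(P) = -5 + P + P² (j(P) = (P² + (-1 + 2)*P) - 5 = (P² + 1*P) - 5 = (P² + P) - 5 = (P + P²) - 5 = -5 + P + P²)
l(Y) = -162 + 177*Y (l(Y) = (-5 + 13 + 13²)*Y - 162 = (-5 + 13 + 169)*Y - 162 = 177*Y - 162 = -162 + 177*Y)
1/l(-157) = 1/(-162 + 177*(-157)) = 1/(-162 - 27789) = 1/(-27951) = -1/27951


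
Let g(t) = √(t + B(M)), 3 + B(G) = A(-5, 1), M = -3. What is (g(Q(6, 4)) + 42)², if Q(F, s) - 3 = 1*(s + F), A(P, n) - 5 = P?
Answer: (42 + √10)² ≈ 2039.6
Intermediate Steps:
A(P, n) = 5 + P
B(G) = -3 (B(G) = -3 + (5 - 5) = -3 + 0 = -3)
Q(F, s) = 3 + F + s (Q(F, s) = 3 + 1*(s + F) = 3 + 1*(F + s) = 3 + (F + s) = 3 + F + s)
g(t) = √(-3 + t) (g(t) = √(t - 3) = √(-3 + t))
(g(Q(6, 4)) + 42)² = (√(-3 + (3 + 6 + 4)) + 42)² = (√(-3 + 13) + 42)² = (√10 + 42)² = (42 + √10)²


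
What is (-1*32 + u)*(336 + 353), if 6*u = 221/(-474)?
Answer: -62856781/2844 ≈ -22102.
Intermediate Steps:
u = -221/2844 (u = (221/(-474))/6 = (221*(-1/474))/6 = (⅙)*(-221/474) = -221/2844 ≈ -0.077707)
(-1*32 + u)*(336 + 353) = (-1*32 - 221/2844)*(336 + 353) = (-32 - 221/2844)*689 = -91229/2844*689 = -62856781/2844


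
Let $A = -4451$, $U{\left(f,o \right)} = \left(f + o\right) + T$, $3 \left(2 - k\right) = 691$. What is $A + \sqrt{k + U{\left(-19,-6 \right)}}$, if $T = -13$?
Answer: $-4451 + \frac{i \sqrt{2397}}{3} \approx -4451.0 + 16.32 i$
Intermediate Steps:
$k = - \frac{685}{3}$ ($k = 2 - \frac{691}{3} = - \frac{685}{3} \approx -228.33$)
$U{\left(f,o \right)} = -13 + f + o$ ($U{\left(f,o \right)} = \left(f + o\right) - 13 = -13 + f + o$)
$A + \sqrt{k + U{\left(-19,-6 \right)}} = -4451 + \sqrt{- \frac{685}{3} - 38} = -4451 + \sqrt{- \frac{799}{3}} = -4451 + \frac{i \sqrt{2397}}{3}$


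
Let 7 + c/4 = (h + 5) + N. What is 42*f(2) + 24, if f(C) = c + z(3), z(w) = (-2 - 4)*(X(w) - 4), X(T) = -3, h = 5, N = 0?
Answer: 2292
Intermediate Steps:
z(w) = 42 (z(w) = (-2 - 4)*(-3 - 4) = -6*(-7) = 42)
c = 12 (c = -28 + 4*((5 + 5) + 0) = -28 + 4*(10 + 0) = -28 + 4*10 = -28 + 40 = 12)
f(C) = 54 (f(C) = 12 + 42 = 54)
42*f(2) + 24 = 42*54 + 24 = 2268 + 24 = 2292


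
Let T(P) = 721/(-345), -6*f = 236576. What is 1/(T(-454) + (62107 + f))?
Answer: 345/7823074 ≈ 4.4100e-5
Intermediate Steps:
f = -118288/3 (f = -⅙*236576 = -118288/3 ≈ -39429.)
T(P) = -721/345 (T(P) = 721*(-1/345) = -721/345)
1/(T(-454) + (62107 + f)) = 1/(-721/345 + (62107 - 118288/3)) = 1/(-721/345 + 68033/3) = 1/(7823074/345) = 345/7823074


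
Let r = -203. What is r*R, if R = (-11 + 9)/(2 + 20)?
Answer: 203/11 ≈ 18.455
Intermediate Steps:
R = -1/11 (R = -2/22 = -2*1/22 = -1/11 ≈ -0.090909)
r*R = -203*(-1/11) = 203/11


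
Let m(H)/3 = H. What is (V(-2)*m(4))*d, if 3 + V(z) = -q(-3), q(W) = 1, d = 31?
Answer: -1488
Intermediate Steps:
m(H) = 3*H
V(z) = -4 (V(z) = -3 - 1*1 = -3 - 1 = -4)
(V(-2)*m(4))*d = -12*4*31 = -4*12*31 = -48*31 = -1488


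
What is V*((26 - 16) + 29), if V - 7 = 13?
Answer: 780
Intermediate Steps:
V = 20 (V = 7 + 13 = 20)
V*((26 - 16) + 29) = 20*((26 - 16) + 29) = 20*(10 + 29) = 20*39 = 780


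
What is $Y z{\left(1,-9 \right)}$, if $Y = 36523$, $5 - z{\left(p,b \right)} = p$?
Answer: $146092$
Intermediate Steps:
$z{\left(p,b \right)} = 5 - p$
$Y z{\left(1,-9 \right)} = 36523 \left(5 - 1\right) = 36523 \cdot 4 = 146092$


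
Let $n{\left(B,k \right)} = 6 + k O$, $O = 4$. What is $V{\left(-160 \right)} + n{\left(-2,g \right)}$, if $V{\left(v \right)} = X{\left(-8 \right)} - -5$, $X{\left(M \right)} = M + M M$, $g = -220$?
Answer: $-813$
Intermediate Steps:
$X{\left(M \right)} = M + M^{2}$
$V{\left(v \right)} = 61$ ($V{\left(v \right)} = - 8 \left(1 - 8\right) - -5 = \left(-8\right) \left(-7\right) + 5 = 56 + 5 = 61$)
$n{\left(B,k \right)} = 6 + 4 k$ ($n{\left(B,k \right)} = 6 + k 4 = 6 + 4 k$)
$V{\left(-160 \right)} + n{\left(-2,g \right)} = 61 + \left(6 + 4 \left(-220\right)\right) = 61 + \left(6 - 880\right) = 61 - 874 = -813$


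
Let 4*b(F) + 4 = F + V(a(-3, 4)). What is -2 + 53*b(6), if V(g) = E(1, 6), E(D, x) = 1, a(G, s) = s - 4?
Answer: 151/4 ≈ 37.750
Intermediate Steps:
a(G, s) = -4 + s
V(g) = 1
b(F) = -¾ + F/4 (b(F) = -1 + (F + 1)/4 = -1 + (1 + F)/4 = -1 + (¼ + F/4) = -¾ + F/4)
-2 + 53*b(6) = -2 + 53*(-¾ + (¼)*6) = -2 + 53*(-¾ + 3/2) = -2 + 53*(¾) = -2 + 159/4 = 151/4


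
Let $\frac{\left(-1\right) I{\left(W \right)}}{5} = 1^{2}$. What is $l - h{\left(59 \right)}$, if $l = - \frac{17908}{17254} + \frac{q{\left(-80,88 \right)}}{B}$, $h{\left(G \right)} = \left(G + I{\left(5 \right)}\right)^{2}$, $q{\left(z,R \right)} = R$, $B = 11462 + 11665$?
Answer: $- \frac{581996810146}{199516629} \approx -2917.0$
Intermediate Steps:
$B = 23127$
$I{\left(W \right)} = -5$ ($I{\left(W \right)} = - 5 \cdot 1^{2} = \left(-5\right) 1 = -5$)
$h{\left(G \right)} = \left(-5 + G\right)^{2}$ ($h{\left(G \right)} = \left(G - 5\right)^{2} = \left(-5 + G\right)^{2}$)
$l = - \frac{206319982}{199516629}$ ($l = - \frac{17908}{17254} + \frac{88}{23127} = \left(-17908\right) \frac{1}{17254} + 88 \cdot \frac{1}{23127} = - \frac{8954}{8627} + \frac{88}{23127} = - \frac{206319982}{199516629} \approx -1.0341$)
$l - h{\left(59 \right)} = - \frac{206319982}{199516629} - \left(-5 + 59\right)^{2} = - \frac{206319982}{199516629} - 54^{2} = - \frac{206319982}{199516629} - 2916 = - \frac{581996810146}{199516629}$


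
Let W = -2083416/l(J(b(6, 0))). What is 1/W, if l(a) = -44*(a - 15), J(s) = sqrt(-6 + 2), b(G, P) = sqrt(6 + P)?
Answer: -55/173618 + 11*I/260427 ≈ -0.00031679 + 4.2238e-5*I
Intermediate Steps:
J(s) = 2*I (J(s) = sqrt(-4) = 2*I)
l(a) = 660 - 44*a (l(a) = -44*(-15 + a) = 660 - 44*a)
W = -260427*(660 + 88*I)/55418 (W = -2083416/(660 - 88*I) = -2083416*(660 + 88*I)/443344 = -260427*(660 + 88*I)/55418 ≈ -3101.6 - 413.54*I)
1/W = 1/(-7812810/2519 - 1041708*I/2519) = 27709*(-7812810/2519 + 1041708*I/2519)/271288889316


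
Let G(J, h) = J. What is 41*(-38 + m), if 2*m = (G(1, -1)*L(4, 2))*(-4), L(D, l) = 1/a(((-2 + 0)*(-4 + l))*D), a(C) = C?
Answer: -12505/8 ≈ -1563.1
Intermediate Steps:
L(D, l) = 1/(D*(8 - 2*l)) (L(D, l) = 1/(((-2 + 0)*(-4 + l))*D) = 1/((-2*(-4 + l))*D) = 1/((8 - 2*l)*D) = 1/(D*(8 - 2*l)))
m = -⅛ (m = ((1*(-½/(4*(-4 + 2))))*(-4))/2 = ((1*(-½*¼/(-2)))*(-4))/2 = ((1*(-½*¼*(-½)))*(-4))/2 = ((1*(1/16))*(-4))/2 = ((1/16)*(-4))/2 = (½)*(-¼) = -⅛ ≈ -0.12500)
41*(-38 + m) = 41*(-38 - ⅛) = 41*(-305/8) = -12505/8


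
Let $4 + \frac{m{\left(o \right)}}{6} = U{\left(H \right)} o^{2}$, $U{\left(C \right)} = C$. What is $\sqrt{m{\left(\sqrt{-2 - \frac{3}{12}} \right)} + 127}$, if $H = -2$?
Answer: $\sqrt{130} \approx 11.402$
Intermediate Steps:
$m{\left(o \right)} = -24 - 12 o^{2}$ ($m{\left(o \right)} = -24 + 6 \left(- 2 o^{2}\right) = -24 - 12 o^{2}$)
$\sqrt{m{\left(\sqrt{-2 - \frac{3}{12}} \right)} + 127} = \sqrt{\left(-24 - 12 \left(\sqrt{-2 - \frac{3}{12}}\right)^{2}\right) + 127} = \sqrt{\left(-24 - 12 \left(\sqrt{-2 - \frac{1}{4}}\right)^{2}\right) + 127} = \sqrt{\left(-24 - 12 \left(\sqrt{- \frac{9}{4}}\right)^{2}\right) + 127} = \sqrt{\left(-24 - 12 \left(\frac{3 i}{2}\right)^{2}\right) + 127} = \sqrt{\left(-24 - -27\right) + 127} = \sqrt{\left(-24 + 27\right) + 127} = \sqrt{3 + 127} = \sqrt{130}$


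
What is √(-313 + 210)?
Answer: I*√103 ≈ 10.149*I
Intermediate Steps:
√(-313 + 210) = √(-103) = I*√103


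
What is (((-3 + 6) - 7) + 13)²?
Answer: 81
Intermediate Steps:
(((-3 + 6) - 7) + 13)² = ((3 - 7) + 13)² = (-4 + 13)² = 9² = 81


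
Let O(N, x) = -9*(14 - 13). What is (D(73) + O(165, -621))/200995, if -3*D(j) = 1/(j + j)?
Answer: -3943/88035810 ≈ -4.4789e-5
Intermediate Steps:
D(j) = -1/(6*j) (D(j) = -1/(3*(j + j)) = -1/(2*j)/3 = -1/(6*j))
O(N, x) = -9 (O(N, x) = -9*1 = -9)
(D(73) + O(165, -621))/200995 = (-⅙/73 - 9)/200995 = (-⅙*1/73 - 9)*(1/200995) = (-1/438 - 9)*(1/200995) = -3943/438*1/200995 = -3943/88035810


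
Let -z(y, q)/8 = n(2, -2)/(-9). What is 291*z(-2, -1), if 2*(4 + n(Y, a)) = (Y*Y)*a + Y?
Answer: -5432/3 ≈ -1810.7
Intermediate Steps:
n(Y, a) = -4 + Y/2 + a*Y²/2 (n(Y, a) = -4 + ((Y*Y)*a + Y)/2 = -4 + (Y²*a + Y)/2 = -4 + (a*Y² + Y)/2 = -4 + (Y + a*Y²)/2 = -4 + (Y/2 + a*Y²/2) = -4 + Y/2 + a*Y²/2)
z(y, q) = -56/9 (z(y, q) = -8*(-4 + (½)*2 + (½)*(-2)*2²)/(-9) = -8*(-4 + 1 + (½)*(-2)*4)*(-1)/9 = -8*(-4 + 1 - 4)*(-1)/9 = -(-56)*(-1)/9 = -8*7/9 = -56/9)
291*z(-2, -1) = 291*(-56/9) = -5432/3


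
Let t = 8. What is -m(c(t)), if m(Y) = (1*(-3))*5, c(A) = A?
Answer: 15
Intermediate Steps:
m(Y) = -15 (m(Y) = -3*5 = -15)
-m(c(t)) = -1*(-15) = 15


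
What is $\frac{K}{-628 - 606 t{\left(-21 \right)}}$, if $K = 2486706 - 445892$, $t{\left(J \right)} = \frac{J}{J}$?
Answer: $- \frac{1020407}{617} \approx -1653.8$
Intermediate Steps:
$t{\left(J \right)} = 1$
$K = 2040814$ ($K = 2486706 - 445892 = 2040814$)
$\frac{K}{-628 - 606 t{\left(-21 \right)}} = \frac{2040814}{-628 - 606} = \frac{2040814}{-1234} = 2040814 \left(- \frac{1}{1234}\right) = - \frac{1020407}{617}$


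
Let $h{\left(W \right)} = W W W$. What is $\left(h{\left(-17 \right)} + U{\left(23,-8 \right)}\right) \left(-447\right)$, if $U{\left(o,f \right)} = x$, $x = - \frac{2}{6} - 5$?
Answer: $2198495$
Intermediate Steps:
$x = - \frac{16}{3}$ ($x = \left(-2\right) \frac{1}{6} - 5 = - \frac{1}{3} - 5 = - \frac{16}{3} \approx -5.3333$)
$U{\left(o,f \right)} = - \frac{16}{3}$
$h{\left(W \right)} = W^{3}$ ($h{\left(W \right)} = W^{2} W = W^{3}$)
$\left(h{\left(-17 \right)} + U{\left(23,-8 \right)}\right) \left(-447\right) = \left(\left(-17\right)^{3} - \frac{16}{3}\right) \left(-447\right) = \left(-4913 - \frac{16}{3}\right) \left(-447\right) = \left(- \frac{14755}{3}\right) \left(-447\right) = 2198495$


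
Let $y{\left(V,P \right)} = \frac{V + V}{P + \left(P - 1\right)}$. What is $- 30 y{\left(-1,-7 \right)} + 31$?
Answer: $27$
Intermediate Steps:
$y{\left(V,P \right)} = \frac{2 V}{-1 + 2 P}$ ($y{\left(V,P \right)} = \frac{2 V}{P + \left(-1 + P\right)} = \frac{2 V}{-1 + 2 P}$)
$- 30 y{\left(-1,-7 \right)} + 31 = - 30 \cdot 2 \left(-1\right) \frac{1}{-1 + 2 \left(-7\right)} + 31 = - 30 \cdot 2 \left(-1\right) \frac{1}{-1 - 14} + 31 = - 30 \cdot 2 \left(-1\right) \frac{1}{-15} + 31 = - 30 \cdot 2 \left(-1\right) \left(- \frac{1}{15}\right) + 31 = \left(-30\right) \frac{2}{15} + 31 = -4 + 31 = 27$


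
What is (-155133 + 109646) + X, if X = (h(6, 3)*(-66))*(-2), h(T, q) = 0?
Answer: -45487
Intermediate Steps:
X = 0 (X = (0*(-66))*(-2) = 0*(-2) = 0)
(-155133 + 109646) + X = (-155133 + 109646) + 0 = -45487 + 0 = -45487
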